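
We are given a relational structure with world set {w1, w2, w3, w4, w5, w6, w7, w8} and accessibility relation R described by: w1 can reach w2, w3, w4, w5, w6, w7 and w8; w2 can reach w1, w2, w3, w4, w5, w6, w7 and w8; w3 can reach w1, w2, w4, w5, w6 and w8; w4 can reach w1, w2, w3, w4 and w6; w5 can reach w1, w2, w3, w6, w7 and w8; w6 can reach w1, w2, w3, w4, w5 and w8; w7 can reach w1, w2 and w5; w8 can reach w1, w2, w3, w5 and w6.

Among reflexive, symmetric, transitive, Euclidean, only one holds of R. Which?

symmetric

Reflexive: no — w1 is not related to itself.
Symmetric: yes — every pair in R has its reverse in R.
Transitive: no — w3 R w1 and w1 R w7, but not w3 R w7.
Euclidean: no — w1 R w3 and w1 R w7, but not w3 R w7.
Only symmetric holds.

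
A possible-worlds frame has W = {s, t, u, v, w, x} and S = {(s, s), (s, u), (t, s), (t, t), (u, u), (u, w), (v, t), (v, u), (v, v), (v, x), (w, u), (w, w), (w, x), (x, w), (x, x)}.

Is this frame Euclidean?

Euclidean: no — v S t and v S u, but not t S u.

No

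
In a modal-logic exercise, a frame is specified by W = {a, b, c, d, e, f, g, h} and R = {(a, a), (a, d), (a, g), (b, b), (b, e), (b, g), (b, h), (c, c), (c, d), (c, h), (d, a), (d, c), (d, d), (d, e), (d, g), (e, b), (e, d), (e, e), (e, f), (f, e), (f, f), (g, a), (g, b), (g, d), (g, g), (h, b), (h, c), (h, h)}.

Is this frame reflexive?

Yes

Reflexive: yes — every world is R-related to itself.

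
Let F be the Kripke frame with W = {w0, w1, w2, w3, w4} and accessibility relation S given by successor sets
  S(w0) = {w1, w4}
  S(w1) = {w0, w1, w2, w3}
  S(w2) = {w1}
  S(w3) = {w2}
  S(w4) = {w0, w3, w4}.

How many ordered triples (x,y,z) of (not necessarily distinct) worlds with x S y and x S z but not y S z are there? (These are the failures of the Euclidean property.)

Enumerating: (w0,w1,w4), (w0,w4,w1), (w1,w0,w0), (w1,w0,w2), (w1,w0,w3), (w1,w2,w0), (w1,w2,w2), (w1,w2,w3), (w1,w3,w0), (w1,w3,w1), (w1,w3,w3), (w3,w2,w2), (w4,w0,w0), (w4,w0,w3), (w4,w3,w0), (w4,w3,w3), (w4,w3,w4).

17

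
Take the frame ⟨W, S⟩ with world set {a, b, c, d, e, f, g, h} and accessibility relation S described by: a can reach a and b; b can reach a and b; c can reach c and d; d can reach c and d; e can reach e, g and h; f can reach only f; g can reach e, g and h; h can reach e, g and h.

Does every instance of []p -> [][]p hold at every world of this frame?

The schema 4 characterises exactly the transitive frames.
Transitive: yes — every two-step S-path is closed by a direct edge.

Yes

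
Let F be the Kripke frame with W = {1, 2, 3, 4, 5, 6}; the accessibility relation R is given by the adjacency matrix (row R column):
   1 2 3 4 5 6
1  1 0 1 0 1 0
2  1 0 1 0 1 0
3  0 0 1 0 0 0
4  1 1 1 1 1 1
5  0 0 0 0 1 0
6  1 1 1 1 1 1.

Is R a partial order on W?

Reflexive: no — 2 is not related to itself.
Transitive: yes — every two-step R-path is closed by a direct edge.
Antisymmetric: no — 4 R 6 and 6 R 4 with 4 ≠ 6.
So R is not a partial order.

No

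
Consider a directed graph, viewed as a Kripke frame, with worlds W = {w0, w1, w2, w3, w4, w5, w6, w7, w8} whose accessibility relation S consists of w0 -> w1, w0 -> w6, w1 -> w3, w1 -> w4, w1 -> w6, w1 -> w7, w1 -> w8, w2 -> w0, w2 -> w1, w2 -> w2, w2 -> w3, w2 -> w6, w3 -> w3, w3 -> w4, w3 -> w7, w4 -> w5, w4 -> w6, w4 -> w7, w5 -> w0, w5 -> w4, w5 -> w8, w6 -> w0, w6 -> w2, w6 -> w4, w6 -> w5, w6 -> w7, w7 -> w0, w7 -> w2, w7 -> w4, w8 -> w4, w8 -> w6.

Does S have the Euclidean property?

No

Euclidean: no — w0 S w6 and w0 S w1, but not w6 S w1.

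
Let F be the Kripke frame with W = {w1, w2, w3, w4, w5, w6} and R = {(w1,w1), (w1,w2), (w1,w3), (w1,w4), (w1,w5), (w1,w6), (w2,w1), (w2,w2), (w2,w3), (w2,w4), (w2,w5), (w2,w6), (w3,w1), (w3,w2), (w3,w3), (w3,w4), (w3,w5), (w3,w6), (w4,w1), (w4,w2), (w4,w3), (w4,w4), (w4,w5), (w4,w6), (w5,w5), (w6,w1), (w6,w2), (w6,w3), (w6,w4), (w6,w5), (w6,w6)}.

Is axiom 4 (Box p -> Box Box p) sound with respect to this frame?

Yes

By correspondence theory, 4 is valid on a frame iff R is transitive.
Transitive: yes — every two-step R-path is closed by a direct edge.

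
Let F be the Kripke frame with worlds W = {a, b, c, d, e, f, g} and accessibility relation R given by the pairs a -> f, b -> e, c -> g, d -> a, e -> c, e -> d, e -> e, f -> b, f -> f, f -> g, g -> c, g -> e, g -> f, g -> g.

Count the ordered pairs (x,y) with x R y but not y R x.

Enumerating: (a,f), (b,e), (d,a), (e,c), (e,d), (f,b), (g,e).

7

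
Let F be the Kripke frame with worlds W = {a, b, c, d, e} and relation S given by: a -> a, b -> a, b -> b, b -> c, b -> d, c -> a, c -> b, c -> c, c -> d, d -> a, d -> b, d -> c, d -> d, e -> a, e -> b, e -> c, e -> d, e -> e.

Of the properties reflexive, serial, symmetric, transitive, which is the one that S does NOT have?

Reflexive: yes — every world is S-related to itself.
Serial: yes — every world has a successor (e.g. a S a).
Symmetric: no — b S a but not a S b.
Transitive: yes — every two-step S-path is closed by a direct edge.
Only symmetric fails.

symmetric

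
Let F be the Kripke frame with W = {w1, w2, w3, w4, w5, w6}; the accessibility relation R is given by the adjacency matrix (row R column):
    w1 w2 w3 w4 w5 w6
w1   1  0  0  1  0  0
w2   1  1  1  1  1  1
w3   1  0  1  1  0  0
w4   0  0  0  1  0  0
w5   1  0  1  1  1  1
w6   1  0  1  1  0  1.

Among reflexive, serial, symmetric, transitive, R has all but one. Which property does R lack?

Reflexive: yes — every world is R-related to itself.
Serial: yes — every world has a successor (e.g. w1 R w1).
Symmetric: no — w1 R w4 but not w4 R w1.
Transitive: yes — every two-step R-path is closed by a direct edge.
Only symmetric fails.

symmetric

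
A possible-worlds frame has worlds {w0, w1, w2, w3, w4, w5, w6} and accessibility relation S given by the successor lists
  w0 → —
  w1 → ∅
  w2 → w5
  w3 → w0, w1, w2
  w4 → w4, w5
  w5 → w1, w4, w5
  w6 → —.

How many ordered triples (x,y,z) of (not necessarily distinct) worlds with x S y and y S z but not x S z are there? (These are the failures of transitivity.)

Enumerating: (w2,w5,w1), (w2,w5,w4), (w3,w2,w5), (w4,w5,w1).

4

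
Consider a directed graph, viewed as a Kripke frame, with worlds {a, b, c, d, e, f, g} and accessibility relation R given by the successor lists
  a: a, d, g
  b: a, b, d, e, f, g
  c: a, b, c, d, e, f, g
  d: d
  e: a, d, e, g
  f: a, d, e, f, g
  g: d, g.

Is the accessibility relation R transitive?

Yes

Transitive: yes — every two-step R-path is closed by a direct edge.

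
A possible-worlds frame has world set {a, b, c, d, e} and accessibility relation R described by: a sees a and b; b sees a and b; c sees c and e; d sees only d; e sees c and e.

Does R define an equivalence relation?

Yes

Reflexive: yes — every world is R-related to itself.
Symmetric: yes — every pair in R has its reverse in R.
Transitive: yes — every two-step R-path is closed by a direct edge.
So R is an equivalence relation.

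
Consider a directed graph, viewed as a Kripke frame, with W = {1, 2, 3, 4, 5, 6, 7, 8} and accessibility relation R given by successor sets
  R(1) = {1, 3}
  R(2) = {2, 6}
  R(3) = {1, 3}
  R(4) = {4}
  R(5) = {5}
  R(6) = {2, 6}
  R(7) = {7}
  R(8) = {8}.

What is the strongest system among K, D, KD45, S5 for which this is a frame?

Serial (axiom D): yes — every world has a successor (e.g. 1 R 1).
Euclidean (axiom 5): yes — any two successors of a common world are R-related.
Transitive (axiom 4): yes — every two-step R-path is closed by a direct edge.
Reflexive (axiom T): yes — every world is R-related to itself.
So F validates K, D, KD45, S5. The strongest is S5.

S5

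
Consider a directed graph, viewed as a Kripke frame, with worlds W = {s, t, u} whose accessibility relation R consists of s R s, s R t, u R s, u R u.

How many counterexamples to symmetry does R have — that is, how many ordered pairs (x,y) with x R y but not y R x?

2

Enumerating: (s,t), (u,s).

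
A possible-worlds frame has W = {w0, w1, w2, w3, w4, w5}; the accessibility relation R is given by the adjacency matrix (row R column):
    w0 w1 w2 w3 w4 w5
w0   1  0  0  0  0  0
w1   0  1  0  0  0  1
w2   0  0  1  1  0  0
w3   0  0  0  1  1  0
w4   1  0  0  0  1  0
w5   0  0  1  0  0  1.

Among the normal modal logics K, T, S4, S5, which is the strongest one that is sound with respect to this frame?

T

Reflexive (axiom T): yes — every world is R-related to itself.
Transitive (axiom 4): no — w1 R w5 and w5 R w2, but not w1 R w2.
Euclidean (axiom 5): no — w1 R w5 and w1 R w1, but not w5 R w1.
So F validates K, T; S4 would additionally require R to be transitive. The strongest is T.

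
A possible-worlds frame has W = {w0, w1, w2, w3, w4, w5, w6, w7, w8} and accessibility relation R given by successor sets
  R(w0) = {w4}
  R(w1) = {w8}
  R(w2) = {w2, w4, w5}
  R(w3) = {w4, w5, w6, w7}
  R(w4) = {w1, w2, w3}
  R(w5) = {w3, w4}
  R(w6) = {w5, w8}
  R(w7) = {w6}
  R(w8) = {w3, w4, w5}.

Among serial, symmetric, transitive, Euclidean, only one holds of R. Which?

serial

Serial: yes — every world has a successor (e.g. w0 R w4).
Symmetric: no — w0 R w4 but not w4 R w0.
Transitive: no — w0 R w4 and w4 R w1, but not w0 R w1.
Euclidean: no — w2 R w4 and w2 R w5, but not w4 R w5.
Only serial holds.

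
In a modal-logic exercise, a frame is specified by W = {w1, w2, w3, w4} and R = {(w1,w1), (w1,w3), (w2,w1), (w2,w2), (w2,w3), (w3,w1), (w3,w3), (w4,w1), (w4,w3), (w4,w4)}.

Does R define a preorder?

Yes

Reflexive: yes — every world is R-related to itself.
Transitive: yes — every two-step R-path is closed by a direct edge.
So R is a preorder.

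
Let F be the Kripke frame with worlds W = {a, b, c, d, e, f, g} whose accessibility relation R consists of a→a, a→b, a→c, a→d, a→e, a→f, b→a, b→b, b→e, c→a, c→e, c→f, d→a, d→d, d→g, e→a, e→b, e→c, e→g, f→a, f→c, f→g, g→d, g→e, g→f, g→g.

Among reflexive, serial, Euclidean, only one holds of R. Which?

serial

Reflexive: no — c is not related to itself.
Serial: yes — every world has a successor (e.g. a R a).
Euclidean: no — a R b and a R c, but not b R c.
Only serial holds.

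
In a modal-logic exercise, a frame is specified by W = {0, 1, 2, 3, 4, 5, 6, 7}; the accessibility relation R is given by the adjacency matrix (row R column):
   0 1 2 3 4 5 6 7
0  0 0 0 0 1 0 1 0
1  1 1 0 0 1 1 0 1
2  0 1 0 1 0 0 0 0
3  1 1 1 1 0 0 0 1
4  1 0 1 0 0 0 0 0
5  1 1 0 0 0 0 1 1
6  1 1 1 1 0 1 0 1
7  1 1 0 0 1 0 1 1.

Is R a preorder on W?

No

Reflexive: no — 0 is not related to itself.
Transitive: no — 0 R 4 and 4 R 2, but not 0 R 2.
So R is not a preorder.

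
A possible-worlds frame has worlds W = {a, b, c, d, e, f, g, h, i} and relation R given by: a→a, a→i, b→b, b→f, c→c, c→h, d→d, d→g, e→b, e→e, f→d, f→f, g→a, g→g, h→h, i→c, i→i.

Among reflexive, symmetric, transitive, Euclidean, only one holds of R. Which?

Reflexive: yes — every world is R-related to itself.
Symmetric: no — a R i but not i R a.
Transitive: no — a R i and i R c, but not a R c.
Euclidean: no — a R i and a R a, but not i R a.
Only reflexive holds.

reflexive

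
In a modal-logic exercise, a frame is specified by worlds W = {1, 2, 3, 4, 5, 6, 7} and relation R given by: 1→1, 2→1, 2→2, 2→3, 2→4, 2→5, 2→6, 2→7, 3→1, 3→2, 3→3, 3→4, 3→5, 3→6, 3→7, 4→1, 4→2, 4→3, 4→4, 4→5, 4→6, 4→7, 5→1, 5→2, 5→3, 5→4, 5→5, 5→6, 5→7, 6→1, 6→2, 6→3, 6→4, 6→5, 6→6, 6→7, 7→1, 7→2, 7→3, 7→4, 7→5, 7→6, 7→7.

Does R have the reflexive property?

Yes

Reflexive: yes — every world is R-related to itself.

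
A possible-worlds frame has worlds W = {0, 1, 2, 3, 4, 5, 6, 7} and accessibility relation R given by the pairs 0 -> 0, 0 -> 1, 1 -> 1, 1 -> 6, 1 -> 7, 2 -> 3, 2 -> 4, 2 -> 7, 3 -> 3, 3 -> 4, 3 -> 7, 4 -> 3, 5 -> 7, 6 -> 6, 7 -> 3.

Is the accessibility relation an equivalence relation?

No

Reflexive: no — 2 is not related to itself.
Symmetric: no — 0 R 1 but not 1 R 0.
Transitive: no — 0 R 1 and 1 R 6, but not 0 R 6.
So R is not an equivalence relation.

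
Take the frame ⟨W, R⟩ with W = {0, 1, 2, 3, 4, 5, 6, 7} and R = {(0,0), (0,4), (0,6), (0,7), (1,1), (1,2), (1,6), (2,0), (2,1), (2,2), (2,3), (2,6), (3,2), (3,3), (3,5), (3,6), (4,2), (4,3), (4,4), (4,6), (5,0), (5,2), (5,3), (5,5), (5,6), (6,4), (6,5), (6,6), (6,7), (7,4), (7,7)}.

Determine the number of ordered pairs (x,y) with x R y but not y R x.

13

Enumerating: (0,4), (0,6), (0,7), (1,6), (2,0), (2,6), (3,6), (4,2), (4,3), (5,0), (5,2), (6,7), (7,4).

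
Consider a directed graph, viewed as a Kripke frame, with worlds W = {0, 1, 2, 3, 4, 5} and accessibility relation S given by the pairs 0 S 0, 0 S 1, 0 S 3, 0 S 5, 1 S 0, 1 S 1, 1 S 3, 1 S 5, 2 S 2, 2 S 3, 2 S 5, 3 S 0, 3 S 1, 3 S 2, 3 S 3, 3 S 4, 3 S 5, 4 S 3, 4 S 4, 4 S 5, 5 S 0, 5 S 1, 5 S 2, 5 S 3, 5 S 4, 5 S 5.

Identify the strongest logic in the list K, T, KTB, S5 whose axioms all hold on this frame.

Reflexive (axiom T): yes — every world is S-related to itself.
Symmetric (axiom B): yes — every pair in S has its reverse in S.
Euclidean (axiom 5): no — 3 S 0 and 3 S 2, but not 0 S 2.
So F validates K, T, KTB; S5 would additionally require S to be Euclidean. The strongest is KTB.

KTB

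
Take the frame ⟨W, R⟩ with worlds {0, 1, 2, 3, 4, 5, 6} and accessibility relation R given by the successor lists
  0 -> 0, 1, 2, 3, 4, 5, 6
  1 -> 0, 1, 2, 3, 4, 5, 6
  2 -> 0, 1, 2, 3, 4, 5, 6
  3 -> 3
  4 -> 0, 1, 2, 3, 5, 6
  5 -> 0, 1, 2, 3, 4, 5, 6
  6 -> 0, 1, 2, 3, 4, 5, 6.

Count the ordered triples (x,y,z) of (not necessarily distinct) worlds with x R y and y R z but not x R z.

Enumerating: (4,0,4), (4,1,4), (4,2,4), (4,5,4), (4,6,4).

5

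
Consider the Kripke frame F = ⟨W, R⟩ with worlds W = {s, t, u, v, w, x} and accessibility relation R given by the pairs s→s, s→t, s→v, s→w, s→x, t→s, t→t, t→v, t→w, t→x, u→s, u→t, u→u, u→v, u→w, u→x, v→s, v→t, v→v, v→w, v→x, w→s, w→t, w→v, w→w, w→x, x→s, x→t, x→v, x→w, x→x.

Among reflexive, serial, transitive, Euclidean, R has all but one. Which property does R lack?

Reflexive: yes — every world is R-related to itself.
Serial: yes — every world has a successor (e.g. s R s).
Transitive: yes — every two-step R-path is closed by a direct edge.
Euclidean: no — u R s and u R u, but not s R u.
Only Euclidean fails.

Euclidean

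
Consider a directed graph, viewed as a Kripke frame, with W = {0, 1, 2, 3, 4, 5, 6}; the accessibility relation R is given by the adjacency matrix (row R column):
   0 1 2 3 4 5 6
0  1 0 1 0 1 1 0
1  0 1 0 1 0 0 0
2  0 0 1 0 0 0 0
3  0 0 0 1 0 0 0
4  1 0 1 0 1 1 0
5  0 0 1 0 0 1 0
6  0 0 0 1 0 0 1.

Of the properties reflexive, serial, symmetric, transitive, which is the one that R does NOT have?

Reflexive: yes — every world is R-related to itself.
Serial: yes — every world has a successor (e.g. 0 R 0).
Symmetric: no — 0 R 2 but not 2 R 0.
Transitive: yes — every two-step R-path is closed by a direct edge.
Only symmetric fails.

symmetric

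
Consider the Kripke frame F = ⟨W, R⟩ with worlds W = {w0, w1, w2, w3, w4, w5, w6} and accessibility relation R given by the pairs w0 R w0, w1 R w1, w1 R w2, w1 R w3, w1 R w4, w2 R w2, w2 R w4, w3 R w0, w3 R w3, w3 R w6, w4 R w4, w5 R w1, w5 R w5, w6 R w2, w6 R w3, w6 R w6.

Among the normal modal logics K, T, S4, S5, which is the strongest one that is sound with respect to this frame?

T

Reflexive (axiom T): yes — every world is R-related to itself.
Transitive (axiom 4): no — w1 R w3 and w3 R w0, but not w1 R w0.
Euclidean (axiom 5): no — w1 R w2 and w1 R w3, but not w2 R w3.
So F validates K, T; S4 would additionally require R to be transitive. The strongest is T.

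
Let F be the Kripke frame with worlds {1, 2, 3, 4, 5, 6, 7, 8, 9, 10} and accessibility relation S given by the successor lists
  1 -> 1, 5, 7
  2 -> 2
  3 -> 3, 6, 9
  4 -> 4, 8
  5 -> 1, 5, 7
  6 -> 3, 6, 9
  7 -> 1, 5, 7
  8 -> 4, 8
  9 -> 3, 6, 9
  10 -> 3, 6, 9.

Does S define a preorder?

Reflexive: no — 10 is not related to itself.
Transitive: yes — every two-step S-path is closed by a direct edge.
So S is not a preorder.

No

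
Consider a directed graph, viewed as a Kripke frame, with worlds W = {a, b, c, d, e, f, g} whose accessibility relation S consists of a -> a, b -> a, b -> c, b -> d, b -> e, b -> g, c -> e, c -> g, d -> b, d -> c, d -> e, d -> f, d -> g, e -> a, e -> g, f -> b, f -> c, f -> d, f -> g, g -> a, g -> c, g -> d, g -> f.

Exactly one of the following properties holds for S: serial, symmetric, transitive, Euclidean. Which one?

Serial: yes — every world has a successor (e.g. a S a).
Symmetric: no — b S a but not a S b.
Transitive: no — b S d and d S f, but not b S f.
Euclidean: no — b S a and b S c, but not a S c.
Only serial holds.

serial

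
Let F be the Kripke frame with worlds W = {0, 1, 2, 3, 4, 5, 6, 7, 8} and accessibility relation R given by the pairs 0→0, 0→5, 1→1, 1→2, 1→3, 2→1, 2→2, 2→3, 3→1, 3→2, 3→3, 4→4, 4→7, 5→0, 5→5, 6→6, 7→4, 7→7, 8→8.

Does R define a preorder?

Yes

Reflexive: yes — every world is R-related to itself.
Transitive: yes — every two-step R-path is closed by a direct edge.
So R is a preorder.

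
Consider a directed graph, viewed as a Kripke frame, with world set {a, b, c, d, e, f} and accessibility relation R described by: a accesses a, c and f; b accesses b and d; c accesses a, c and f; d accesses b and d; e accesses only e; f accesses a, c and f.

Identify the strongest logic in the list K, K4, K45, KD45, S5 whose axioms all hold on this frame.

S5

Transitive (axiom 4): yes — every two-step R-path is closed by a direct edge.
Euclidean (axiom 5): yes — any two successors of a common world are R-related.
Serial (axiom D): yes — every world has a successor (e.g. a R a).
Reflexive (axiom T): yes — every world is R-related to itself.
So F validates K, K4, K45, KD45, S5. The strongest is S5.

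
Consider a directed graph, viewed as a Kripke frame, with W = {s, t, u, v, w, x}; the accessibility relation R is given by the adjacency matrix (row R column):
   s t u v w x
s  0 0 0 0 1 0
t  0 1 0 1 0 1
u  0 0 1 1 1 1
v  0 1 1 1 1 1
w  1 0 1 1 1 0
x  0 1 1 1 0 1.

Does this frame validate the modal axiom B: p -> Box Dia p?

By correspondence theory, B is valid on a frame iff R is symmetric.
Symmetric: yes — every pair in R has its reverse in R.

Yes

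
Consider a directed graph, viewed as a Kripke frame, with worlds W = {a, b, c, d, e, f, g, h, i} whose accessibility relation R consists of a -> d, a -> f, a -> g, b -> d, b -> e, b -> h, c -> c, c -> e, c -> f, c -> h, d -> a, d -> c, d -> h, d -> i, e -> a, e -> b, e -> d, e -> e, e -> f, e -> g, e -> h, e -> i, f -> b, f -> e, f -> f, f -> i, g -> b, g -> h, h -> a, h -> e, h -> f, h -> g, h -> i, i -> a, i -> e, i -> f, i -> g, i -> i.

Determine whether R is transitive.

Transitive: no — a R d and d R c, but not a R c.

No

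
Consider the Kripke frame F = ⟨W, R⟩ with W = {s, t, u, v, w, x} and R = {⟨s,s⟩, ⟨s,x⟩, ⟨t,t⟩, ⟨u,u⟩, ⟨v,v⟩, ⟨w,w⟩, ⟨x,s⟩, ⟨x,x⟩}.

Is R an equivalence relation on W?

Reflexive: yes — every world is R-related to itself.
Symmetric: yes — every pair in R has its reverse in R.
Transitive: yes — every two-step R-path is closed by a direct edge.
So R is an equivalence relation.

Yes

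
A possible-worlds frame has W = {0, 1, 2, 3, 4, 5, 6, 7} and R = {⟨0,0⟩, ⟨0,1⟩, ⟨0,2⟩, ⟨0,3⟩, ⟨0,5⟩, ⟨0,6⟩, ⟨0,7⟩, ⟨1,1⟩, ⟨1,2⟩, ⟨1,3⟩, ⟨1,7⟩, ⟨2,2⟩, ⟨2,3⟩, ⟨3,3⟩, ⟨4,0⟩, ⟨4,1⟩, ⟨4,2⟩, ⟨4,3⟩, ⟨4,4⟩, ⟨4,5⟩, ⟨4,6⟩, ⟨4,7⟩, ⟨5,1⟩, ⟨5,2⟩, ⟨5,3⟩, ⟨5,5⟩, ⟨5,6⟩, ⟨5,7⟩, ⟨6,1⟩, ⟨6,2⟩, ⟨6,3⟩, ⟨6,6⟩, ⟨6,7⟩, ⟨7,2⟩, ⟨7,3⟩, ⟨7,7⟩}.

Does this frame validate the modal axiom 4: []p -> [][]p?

By correspondence theory, 4 is valid on a frame iff R is transitive.
Transitive: yes — every two-step R-path is closed by a direct edge.

Yes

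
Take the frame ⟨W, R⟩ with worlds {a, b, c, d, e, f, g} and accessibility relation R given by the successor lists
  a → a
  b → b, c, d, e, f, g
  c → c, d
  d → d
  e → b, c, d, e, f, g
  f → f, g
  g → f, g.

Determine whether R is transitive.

Transitive: yes — every two-step R-path is closed by a direct edge.

Yes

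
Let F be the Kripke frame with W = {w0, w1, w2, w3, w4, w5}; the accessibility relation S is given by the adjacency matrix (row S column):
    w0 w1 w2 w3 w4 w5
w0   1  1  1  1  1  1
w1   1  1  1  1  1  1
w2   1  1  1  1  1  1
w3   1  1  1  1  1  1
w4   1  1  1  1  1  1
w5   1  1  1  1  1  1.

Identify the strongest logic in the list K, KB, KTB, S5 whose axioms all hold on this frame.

Symmetric (axiom B): yes — every pair in S has its reverse in S.
Reflexive (axiom T): yes — every world is S-related to itself.
Euclidean (axiom 5): yes — any two successors of a common world are S-related.
So F validates K, KB, KTB, S5. The strongest is S5.

S5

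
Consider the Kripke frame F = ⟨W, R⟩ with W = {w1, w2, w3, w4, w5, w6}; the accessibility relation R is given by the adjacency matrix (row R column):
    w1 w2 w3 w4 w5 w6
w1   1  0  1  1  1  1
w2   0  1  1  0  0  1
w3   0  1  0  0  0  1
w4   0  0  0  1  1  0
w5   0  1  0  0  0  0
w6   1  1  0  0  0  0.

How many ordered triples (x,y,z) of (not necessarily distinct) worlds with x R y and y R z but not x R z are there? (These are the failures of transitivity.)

15

Enumerating: (w1,w3,w2), (w1,w5,w2), (w1,w6,w2), (w2,w6,w1), (w3,w2,w3), (w3,w6,w1), (w4,w5,w2), (w5,w2,w3), (w5,w2,w6), (w6,w1,w3), (w6,w1,w4), (w6,w1,w5), (w6,w1,w6), (w6,w2,w3), (w6,w2,w6).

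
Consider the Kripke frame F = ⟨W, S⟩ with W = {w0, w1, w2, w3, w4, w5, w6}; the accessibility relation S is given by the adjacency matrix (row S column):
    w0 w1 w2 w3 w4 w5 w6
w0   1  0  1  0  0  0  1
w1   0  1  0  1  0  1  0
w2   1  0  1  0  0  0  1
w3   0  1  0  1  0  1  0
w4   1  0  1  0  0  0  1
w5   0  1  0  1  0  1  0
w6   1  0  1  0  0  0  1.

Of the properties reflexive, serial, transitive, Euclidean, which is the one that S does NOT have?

Reflexive: no — w4 is not related to itself.
Serial: yes — every world has a successor (e.g. w0 S w0).
Transitive: yes — every two-step S-path is closed by a direct edge.
Euclidean: yes — any two successors of a common world are S-related.
Only reflexive fails.

reflexive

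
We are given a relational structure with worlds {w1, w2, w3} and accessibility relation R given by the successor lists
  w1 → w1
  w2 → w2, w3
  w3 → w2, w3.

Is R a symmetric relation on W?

Symmetric: yes — every pair in R has its reverse in R.

Yes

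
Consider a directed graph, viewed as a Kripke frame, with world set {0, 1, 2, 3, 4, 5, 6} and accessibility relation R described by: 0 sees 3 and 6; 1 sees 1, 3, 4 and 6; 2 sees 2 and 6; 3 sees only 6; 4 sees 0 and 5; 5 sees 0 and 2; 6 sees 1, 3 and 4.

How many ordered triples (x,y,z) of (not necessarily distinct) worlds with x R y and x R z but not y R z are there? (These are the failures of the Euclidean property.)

25

Enumerating: (0,3,3), (0,6,6), (1,3,1), (1,3,3), (1,3,4), (1,4,1), (1,4,3), (1,4,4), (1,4,6), (1,6,6), (2,6,2), (2,6,6), … and 13 more.
Total: 25.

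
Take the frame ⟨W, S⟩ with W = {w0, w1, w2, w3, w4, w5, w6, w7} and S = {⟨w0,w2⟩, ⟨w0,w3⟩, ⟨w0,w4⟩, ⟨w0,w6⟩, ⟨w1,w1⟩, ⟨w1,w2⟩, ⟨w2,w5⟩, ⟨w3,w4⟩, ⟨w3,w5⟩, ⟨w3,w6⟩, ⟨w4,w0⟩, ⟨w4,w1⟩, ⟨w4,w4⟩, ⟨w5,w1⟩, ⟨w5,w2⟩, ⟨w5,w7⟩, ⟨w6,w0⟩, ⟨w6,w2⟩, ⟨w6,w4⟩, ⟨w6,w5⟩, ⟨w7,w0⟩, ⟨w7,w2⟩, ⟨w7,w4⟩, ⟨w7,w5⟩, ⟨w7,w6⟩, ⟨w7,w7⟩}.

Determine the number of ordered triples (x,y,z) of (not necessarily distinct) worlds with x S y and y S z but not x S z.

34

Enumerating: (w0,w2,w5), (w0,w3,w5), (w0,w4,w0), (w0,w4,w1), (w0,w6,w0), (w0,w6,w5), (w1,w2,w5), (w2,w5,w1), (w2,w5,w2), (w2,w5,w7), (w3,w4,w0), (w3,w4,w1), … and 22 more.
Total: 34.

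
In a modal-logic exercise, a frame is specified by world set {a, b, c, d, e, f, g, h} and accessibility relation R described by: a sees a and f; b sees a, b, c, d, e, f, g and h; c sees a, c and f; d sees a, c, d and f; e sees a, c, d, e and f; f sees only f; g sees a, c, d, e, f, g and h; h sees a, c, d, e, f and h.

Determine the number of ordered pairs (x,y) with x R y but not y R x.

28

Enumerating: (a,f), (b,a), (b,c), (b,d), (b,e), (b,f), (b,g), (b,h), (c,a), (c,f), (d,a), (d,c), … and 16 more.
Total: 28.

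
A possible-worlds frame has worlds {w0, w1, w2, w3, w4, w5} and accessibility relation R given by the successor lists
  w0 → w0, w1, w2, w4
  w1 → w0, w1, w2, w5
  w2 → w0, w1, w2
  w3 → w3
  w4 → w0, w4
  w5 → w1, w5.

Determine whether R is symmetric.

Yes

Symmetric: yes — every pair in R has its reverse in R.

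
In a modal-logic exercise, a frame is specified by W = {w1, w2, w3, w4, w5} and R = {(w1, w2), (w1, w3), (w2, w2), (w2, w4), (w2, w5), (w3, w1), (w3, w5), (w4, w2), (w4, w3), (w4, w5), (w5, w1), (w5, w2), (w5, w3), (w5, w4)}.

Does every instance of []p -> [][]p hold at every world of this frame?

No

The schema 4 characterises exactly the transitive frames.
Transitive: no — w1 R w2 and w2 R w4, but not w1 R w4.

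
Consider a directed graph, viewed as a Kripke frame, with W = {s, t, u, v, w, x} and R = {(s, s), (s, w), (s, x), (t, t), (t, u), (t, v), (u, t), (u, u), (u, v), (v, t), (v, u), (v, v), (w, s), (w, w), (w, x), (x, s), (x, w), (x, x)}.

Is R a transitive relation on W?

Transitive: yes — every two-step R-path is closed by a direct edge.

Yes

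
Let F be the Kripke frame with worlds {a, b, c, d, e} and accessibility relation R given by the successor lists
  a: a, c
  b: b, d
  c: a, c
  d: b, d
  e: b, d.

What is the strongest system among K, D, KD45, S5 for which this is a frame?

Serial (axiom D): yes — every world has a successor (e.g. a R a).
Euclidean (axiom 5): yes — any two successors of a common world are R-related.
Transitive (axiom 4): yes — every two-step R-path is closed by a direct edge.
Reflexive (axiom T): no — e is not related to itself.
So F validates K, D, KD45; S5 would additionally require R to be reflexive. The strongest is KD45.

KD45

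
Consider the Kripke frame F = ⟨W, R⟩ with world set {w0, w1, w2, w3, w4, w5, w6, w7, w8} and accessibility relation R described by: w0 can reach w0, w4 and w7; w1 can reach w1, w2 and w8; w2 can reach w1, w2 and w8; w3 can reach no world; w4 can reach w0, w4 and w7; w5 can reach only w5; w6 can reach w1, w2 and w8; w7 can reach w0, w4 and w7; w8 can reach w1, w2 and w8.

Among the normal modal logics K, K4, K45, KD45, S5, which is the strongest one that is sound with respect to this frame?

K45

Transitive (axiom 4): yes — every two-step R-path is closed by a direct edge.
Euclidean (axiom 5): yes — any two successors of a common world are R-related.
Serial (axiom D): no — w3 has no R-successor.
Reflexive (axiom T): no — w3 is not related to itself.
So F validates K, K4, K45; KD45 would additionally require R to be serial. The strongest is K45.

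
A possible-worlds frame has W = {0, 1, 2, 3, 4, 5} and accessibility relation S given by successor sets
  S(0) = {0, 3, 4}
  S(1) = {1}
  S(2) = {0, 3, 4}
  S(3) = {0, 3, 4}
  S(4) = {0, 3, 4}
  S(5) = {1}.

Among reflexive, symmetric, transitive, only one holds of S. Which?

Reflexive: no — 2 is not related to itself.
Symmetric: no — 2 S 0 but not 0 S 2.
Transitive: yes — every two-step S-path is closed by a direct edge.
Only transitive holds.

transitive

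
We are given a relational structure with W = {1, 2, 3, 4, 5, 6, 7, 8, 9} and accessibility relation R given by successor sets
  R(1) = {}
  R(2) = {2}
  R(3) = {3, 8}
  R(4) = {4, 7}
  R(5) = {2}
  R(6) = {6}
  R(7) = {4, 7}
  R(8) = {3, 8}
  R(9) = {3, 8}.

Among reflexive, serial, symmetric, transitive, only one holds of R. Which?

Reflexive: no — 1 is not related to itself.
Serial: no — 1 has no R-successor.
Symmetric: no — 5 R 2 but not 2 R 5.
Transitive: yes — every two-step R-path is closed by a direct edge.
Only transitive holds.

transitive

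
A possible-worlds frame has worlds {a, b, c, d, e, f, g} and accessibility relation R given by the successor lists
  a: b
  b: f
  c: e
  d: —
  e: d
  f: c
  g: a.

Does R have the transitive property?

Transitive: no — a R b and b R f, but not a R f.

No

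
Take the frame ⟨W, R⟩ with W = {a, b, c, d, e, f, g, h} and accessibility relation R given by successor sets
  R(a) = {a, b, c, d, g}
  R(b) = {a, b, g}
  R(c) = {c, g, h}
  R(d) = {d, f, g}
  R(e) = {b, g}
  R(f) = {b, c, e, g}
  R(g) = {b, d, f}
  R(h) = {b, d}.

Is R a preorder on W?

No

Reflexive: no — e is not related to itself.
Transitive: no — a R c and c R h, but not a R h.
So R is not a preorder.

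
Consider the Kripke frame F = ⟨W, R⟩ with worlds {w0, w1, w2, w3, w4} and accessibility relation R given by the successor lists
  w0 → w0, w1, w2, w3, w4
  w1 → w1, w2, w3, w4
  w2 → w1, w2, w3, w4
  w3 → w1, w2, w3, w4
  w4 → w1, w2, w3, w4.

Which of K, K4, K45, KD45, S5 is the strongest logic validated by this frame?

K4

Transitive (axiom 4): yes — every two-step R-path is closed by a direct edge.
Euclidean (axiom 5): no — w0 R w1 and w0 R w0, but not w1 R w0.
Serial (axiom D): yes — every world has a successor (e.g. w0 R w0).
Reflexive (axiom T): yes — every world is R-related to itself.
So F validates K, K4; K45 would additionally require R to be Euclidean. The strongest is K4.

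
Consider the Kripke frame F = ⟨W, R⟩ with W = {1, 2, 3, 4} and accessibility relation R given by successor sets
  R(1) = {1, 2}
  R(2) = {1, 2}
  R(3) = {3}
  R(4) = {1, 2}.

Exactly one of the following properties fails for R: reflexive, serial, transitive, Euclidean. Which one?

Reflexive: no — 4 is not related to itself.
Serial: yes — every world has a successor (e.g. 1 R 1).
Transitive: yes — every two-step R-path is closed by a direct edge.
Euclidean: yes — any two successors of a common world are R-related.
Only reflexive fails.

reflexive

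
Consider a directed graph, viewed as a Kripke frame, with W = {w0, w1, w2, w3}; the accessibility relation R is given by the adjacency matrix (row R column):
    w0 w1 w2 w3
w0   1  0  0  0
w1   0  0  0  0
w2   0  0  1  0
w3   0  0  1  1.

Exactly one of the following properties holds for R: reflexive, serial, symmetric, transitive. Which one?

transitive

Reflexive: no — w1 is not related to itself.
Serial: no — w1 has no R-successor.
Symmetric: no — w3 R w2 but not w2 R w3.
Transitive: yes — every two-step R-path is closed by a direct edge.
Only transitive holds.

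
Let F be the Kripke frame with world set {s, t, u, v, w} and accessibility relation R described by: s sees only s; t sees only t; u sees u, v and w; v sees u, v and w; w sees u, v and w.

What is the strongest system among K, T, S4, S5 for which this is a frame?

Reflexive (axiom T): yes — every world is R-related to itself.
Transitive (axiom 4): yes — every two-step R-path is closed by a direct edge.
Euclidean (axiom 5): yes — any two successors of a common world are R-related.
So F validates K, T, S4, S5. The strongest is S5.

S5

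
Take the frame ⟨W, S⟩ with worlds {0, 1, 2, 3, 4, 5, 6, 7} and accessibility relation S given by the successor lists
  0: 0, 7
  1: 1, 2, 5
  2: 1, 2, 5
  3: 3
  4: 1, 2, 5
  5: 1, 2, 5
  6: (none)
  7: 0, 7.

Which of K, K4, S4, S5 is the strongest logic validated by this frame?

Transitive (axiom 4): yes — every two-step S-path is closed by a direct edge.
Reflexive (axiom T): no — 4 is not related to itself.
Euclidean (axiom 5): yes — any two successors of a common world are S-related.
So F validates K, K4; S4 would additionally require S to be reflexive. The strongest is K4.

K4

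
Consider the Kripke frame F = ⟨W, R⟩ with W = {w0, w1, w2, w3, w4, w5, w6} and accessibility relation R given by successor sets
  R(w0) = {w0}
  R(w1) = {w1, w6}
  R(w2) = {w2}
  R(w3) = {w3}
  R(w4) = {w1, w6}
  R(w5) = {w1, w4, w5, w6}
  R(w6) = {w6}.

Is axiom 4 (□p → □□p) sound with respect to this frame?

Yes

By correspondence theory, 4 is valid on a frame iff R is transitive.
Transitive: yes — every two-step R-path is closed by a direct edge.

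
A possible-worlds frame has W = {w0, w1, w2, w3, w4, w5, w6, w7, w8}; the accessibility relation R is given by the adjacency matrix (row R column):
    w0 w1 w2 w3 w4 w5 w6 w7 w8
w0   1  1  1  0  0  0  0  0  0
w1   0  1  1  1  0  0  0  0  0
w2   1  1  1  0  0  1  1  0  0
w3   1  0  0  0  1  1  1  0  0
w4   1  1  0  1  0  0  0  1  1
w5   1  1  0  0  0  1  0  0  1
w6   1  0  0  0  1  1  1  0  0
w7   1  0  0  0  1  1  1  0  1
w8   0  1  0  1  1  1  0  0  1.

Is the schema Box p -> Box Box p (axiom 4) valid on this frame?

Axiom 4 corresponds to the accessibility relation being transitive.
Transitive: no — w0 R w1 and w1 R w3, but not w0 R w3.

No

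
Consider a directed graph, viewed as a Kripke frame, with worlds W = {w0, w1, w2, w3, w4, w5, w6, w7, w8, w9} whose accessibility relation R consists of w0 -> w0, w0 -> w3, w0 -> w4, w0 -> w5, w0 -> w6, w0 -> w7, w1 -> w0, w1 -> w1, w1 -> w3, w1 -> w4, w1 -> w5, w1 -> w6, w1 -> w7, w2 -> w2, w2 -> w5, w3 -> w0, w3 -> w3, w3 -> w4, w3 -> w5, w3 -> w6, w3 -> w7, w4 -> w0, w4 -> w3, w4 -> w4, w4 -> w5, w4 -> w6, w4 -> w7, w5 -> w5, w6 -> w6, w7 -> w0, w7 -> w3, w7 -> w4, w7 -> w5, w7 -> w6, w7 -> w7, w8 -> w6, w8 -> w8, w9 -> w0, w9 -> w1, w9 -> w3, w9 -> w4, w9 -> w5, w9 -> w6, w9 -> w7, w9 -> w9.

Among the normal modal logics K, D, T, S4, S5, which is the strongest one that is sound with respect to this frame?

Serial (axiom D): yes — every world has a successor (e.g. w0 R w0).
Reflexive (axiom T): yes — every world is R-related to itself.
Transitive (axiom 4): yes — every two-step R-path is closed by a direct edge.
Euclidean (axiom 5): no — w0 R w5 and w0 R w3, but not w5 R w3.
So F validates K, D, T, S4; S5 would additionally require R to be Euclidean. The strongest is S4.

S4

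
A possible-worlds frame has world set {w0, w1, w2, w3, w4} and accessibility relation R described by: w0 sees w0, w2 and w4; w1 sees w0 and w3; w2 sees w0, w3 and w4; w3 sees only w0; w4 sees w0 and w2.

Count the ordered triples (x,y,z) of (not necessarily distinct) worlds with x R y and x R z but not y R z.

Enumerating: (w0,w2,w2), (w0,w4,w4), (w1,w0,w3), (w1,w3,w3), (w2,w0,w3), (w2,w3,w3), (w2,w3,w4), (w2,w4,w3), (w2,w4,w4), (w4,w2,w2).

10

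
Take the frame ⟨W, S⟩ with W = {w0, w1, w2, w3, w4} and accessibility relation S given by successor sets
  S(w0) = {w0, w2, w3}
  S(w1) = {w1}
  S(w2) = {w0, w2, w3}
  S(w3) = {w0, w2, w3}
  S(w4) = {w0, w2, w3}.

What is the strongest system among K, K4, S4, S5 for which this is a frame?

Transitive (axiom 4): yes — every two-step S-path is closed by a direct edge.
Reflexive (axiom T): no — w4 is not related to itself.
Euclidean (axiom 5): yes — any two successors of a common world are S-related.
So F validates K, K4; S4 would additionally require S to be reflexive. The strongest is K4.

K4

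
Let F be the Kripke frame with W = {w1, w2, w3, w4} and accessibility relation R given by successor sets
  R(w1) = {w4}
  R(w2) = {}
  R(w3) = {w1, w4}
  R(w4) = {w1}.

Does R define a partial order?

Reflexive: no — w1 is not related to itself.
Transitive: no — w1 R w4 and w4 R w1, but not w1 R w1.
Antisymmetric: no — w1 R w4 and w4 R w1 with w1 ≠ w4.
So R is not a partial order.

No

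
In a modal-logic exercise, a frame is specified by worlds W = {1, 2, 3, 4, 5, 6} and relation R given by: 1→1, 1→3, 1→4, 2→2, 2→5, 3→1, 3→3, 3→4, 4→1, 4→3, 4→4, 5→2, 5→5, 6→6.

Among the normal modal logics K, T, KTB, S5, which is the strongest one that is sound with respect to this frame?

S5

Reflexive (axiom T): yes — every world is R-related to itself.
Symmetric (axiom B): yes — every pair in R has its reverse in R.
Euclidean (axiom 5): yes — any two successors of a common world are R-related.
So F validates K, T, KTB, S5. The strongest is S5.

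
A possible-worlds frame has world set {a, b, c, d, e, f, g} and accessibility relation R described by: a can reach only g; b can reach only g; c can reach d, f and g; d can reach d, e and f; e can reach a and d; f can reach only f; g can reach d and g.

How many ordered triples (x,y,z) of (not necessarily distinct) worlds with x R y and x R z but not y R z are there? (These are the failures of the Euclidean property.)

Enumerating: (c,d,g), (c,f,d), (c,f,g), (c,g,f), (d,e,e), (d,e,f), (d,f,d), (d,f,e), (e,a,a), (e,a,d), (e,d,a), (g,d,g).

12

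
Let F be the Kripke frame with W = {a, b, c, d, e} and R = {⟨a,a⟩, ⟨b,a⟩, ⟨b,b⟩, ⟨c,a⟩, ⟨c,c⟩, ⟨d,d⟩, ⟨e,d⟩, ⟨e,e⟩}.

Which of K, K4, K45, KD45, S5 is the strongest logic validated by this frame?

Transitive (axiom 4): yes — every two-step R-path is closed by a direct edge.
Euclidean (axiom 5): no — b R a and b R b, but not a R b.
Serial (axiom D): yes — every world has a successor (e.g. a R a).
Reflexive (axiom T): yes — every world is R-related to itself.
So F validates K, K4; K45 would additionally require R to be Euclidean. The strongest is K4.

K4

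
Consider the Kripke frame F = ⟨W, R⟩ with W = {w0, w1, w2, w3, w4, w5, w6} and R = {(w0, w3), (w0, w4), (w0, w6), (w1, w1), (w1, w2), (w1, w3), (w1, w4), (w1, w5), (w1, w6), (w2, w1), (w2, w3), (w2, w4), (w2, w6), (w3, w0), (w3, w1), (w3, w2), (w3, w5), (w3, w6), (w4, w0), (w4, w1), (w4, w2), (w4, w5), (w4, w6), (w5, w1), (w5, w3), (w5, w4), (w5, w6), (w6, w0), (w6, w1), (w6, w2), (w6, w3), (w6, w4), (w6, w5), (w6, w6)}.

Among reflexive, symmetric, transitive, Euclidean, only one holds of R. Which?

Reflexive: no — w0 is not related to itself.
Symmetric: yes — every pair in R has its reverse in R.
Transitive: no — w0 R w3 and w3 R w1, but not w0 R w1.
Euclidean: no — w0 R w3 and w0 R w4, but not w3 R w4.
Only symmetric holds.

symmetric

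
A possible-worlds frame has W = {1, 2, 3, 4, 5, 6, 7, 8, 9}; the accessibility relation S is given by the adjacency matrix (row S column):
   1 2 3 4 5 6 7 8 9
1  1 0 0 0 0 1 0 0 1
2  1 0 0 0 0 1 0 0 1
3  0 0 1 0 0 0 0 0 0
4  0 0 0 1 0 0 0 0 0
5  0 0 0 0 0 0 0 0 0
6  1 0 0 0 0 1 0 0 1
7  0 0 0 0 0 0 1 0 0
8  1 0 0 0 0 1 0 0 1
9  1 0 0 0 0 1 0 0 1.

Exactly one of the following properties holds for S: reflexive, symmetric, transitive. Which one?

Reflexive: no — 2 is not related to itself.
Symmetric: no — 2 S 1 but not 1 S 2.
Transitive: yes — every two-step S-path is closed by a direct edge.
Only transitive holds.

transitive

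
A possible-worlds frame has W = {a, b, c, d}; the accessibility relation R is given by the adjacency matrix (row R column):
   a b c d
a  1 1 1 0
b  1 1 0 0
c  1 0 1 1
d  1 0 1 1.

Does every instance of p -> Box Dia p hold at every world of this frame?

No

The schema B characterises exactly the symmetric frames.
Symmetric: no — d R a but not a R d.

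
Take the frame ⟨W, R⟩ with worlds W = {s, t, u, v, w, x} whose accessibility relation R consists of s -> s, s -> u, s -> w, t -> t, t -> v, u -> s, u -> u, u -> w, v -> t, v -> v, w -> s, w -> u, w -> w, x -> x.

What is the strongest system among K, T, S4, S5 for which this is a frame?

Reflexive (axiom T): yes — every world is R-related to itself.
Transitive (axiom 4): yes — every two-step R-path is closed by a direct edge.
Euclidean (axiom 5): yes — any two successors of a common world are R-related.
So F validates K, T, S4, S5. The strongest is S5.

S5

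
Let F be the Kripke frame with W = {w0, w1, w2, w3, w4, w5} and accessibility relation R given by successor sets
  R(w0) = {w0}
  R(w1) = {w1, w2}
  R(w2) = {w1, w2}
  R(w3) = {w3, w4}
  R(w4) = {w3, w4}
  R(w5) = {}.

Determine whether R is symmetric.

Yes

Symmetric: yes — every pair in R has its reverse in R.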